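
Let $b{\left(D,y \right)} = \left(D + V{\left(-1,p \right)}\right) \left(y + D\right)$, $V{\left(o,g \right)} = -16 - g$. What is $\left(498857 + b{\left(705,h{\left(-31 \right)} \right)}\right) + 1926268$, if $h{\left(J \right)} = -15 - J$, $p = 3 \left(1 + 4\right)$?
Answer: $2911079$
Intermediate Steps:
$p = 15$ ($p = 3 \cdot 5 = 15$)
$b{\left(D,y \right)} = \left(-31 + D\right) \left(D + y\right)$ ($b{\left(D,y \right)} = \left(D - 31\right) \left(y + D\right) = \left(D - 31\right) \left(D + y\right) = \left(-31 + D\right) \left(D + y\right)$)
$\left(498857 + b{\left(705,h{\left(-31 \right)} \right)}\right) + 1926268 = \left(498857 + \left(705^{2} - 21855 - 31 \left(-15 - -31\right) + 705 \left(-15 - -31\right)\right)\right) + 1926268 = \left(498857 + \left(497025 - 21855 - 31 \left(-15 + 31\right) + 705 \left(-15 + 31\right)\right)\right) + 1926268 = \left(498857 + \left(497025 - 21855 - 496 + 705 \cdot 16\right)\right) + 1926268 = \left(498857 + \left(497025 - 21855 - 496 + 11280\right)\right) + 1926268 = \left(498857 + 485954\right) + 1926268 = 984811 + 1926268 = 2911079$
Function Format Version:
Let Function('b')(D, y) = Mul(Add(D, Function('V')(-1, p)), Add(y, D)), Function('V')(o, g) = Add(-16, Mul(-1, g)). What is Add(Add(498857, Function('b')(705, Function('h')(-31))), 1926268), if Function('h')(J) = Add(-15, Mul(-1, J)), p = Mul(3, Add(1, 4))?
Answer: 2911079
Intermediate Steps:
p = 15 (p = Mul(3, 5) = 15)
Function('b')(D, y) = Mul(Add(-31, D), Add(D, y)) (Function('b')(D, y) = Mul(Add(D, Add(-16, Mul(-1, 15))), Add(y, D)) = Mul(Add(D, Add(-16, -15)), Add(D, y)) = Mul(Add(D, -31), Add(D, y)) = Mul(Add(-31, D), Add(D, y)))
Add(Add(498857, Function('b')(705, Function('h')(-31))), 1926268) = Add(Add(498857, Add(Pow(705, 2), Mul(-31, 705), Mul(-31, Add(-15, Mul(-1, -31))), Mul(705, Add(-15, Mul(-1, -31))))), 1926268) = Add(Add(498857, Add(497025, -21855, Mul(-31, Add(-15, 31)), Mul(705, Add(-15, 31)))), 1926268) = Add(Add(498857, Add(497025, -21855, Mul(-31, 16), Mul(705, 16))), 1926268) = Add(Add(498857, Add(497025, -21855, -496, 11280)), 1926268) = Add(Add(498857, 485954), 1926268) = Add(984811, 1926268) = 2911079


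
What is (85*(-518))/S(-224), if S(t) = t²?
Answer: -3145/3584 ≈ -0.87751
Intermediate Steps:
(85*(-518))/S(-224) = (85*(-518))/((-224)²) = -44030/50176 = -44030*1/50176 = -3145/3584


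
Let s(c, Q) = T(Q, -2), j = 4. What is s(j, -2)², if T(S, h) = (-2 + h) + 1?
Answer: 9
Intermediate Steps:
T(S, h) = -1 + h
s(c, Q) = -3 (s(c, Q) = -1 - 2 = -3)
s(j, -2)² = (-3)² = 9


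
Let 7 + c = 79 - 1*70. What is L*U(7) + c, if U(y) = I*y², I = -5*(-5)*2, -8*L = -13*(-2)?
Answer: -15921/2 ≈ -7960.5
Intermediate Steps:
L = -13/4 (L = -(-13)*(-2)/8 = -⅛*26 = -13/4 ≈ -3.2500)
I = 50 (I = 25*2 = 50)
c = 2 (c = -7 + (79 - 1*70) = -7 + (79 - 70) = -7 + 9 = 2)
U(y) = 50*y²
L*U(7) + c = -325*7²/2 + 2 = -325*49/2 + 2 = -13/4*2450 + 2 = -15925/2 + 2 = -15921/2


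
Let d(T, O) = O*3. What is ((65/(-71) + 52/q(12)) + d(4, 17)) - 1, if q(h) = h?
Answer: 11378/213 ≈ 53.418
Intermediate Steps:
d(T, O) = 3*O
((65/(-71) + 52/q(12)) + d(4, 17)) - 1 = ((65/(-71) + 52/12) + 3*17) - 1 = ((65*(-1/71) + 52*(1/12)) + 51) - 1 = ((-65/71 + 13/3) + 51) - 1 = (728/213 + 51) - 1 = 11591/213 - 1 = 11378/213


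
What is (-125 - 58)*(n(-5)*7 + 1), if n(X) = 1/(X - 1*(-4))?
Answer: 1098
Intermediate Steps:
n(X) = 1/(4 + X) (n(X) = 1/(X + 4) = 1/(4 + X))
(-125 - 58)*(n(-5)*7 + 1) = (-125 - 58)*(7/(4 - 5) + 1) = -183*(7/(-1) + 1) = -183*(-1*7 + 1) = -183*(-7 + 1) = -183*(-6) = 1098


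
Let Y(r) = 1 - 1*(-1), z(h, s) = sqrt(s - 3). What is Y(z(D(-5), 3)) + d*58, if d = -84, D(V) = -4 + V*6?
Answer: -4870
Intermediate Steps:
D(V) = -4 + 6*V
z(h, s) = sqrt(-3 + s)
Y(r) = 2 (Y(r) = 1 + 1 = 2)
Y(z(D(-5), 3)) + d*58 = 2 - 84*58 = 2 - 4872 = -4870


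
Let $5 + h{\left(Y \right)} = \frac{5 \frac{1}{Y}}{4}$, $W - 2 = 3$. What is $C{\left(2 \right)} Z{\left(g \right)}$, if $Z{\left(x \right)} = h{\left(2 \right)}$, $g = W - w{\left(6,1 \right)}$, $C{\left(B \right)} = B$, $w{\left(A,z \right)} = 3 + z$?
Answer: $- \frac{35}{4} \approx -8.75$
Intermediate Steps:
$W = 5$ ($W = 2 + 3 = 5$)
$g = 1$ ($g = 5 - \left(3 + 1\right) = 5 - 4 = 1$)
$h{\left(Y \right)} = -5 + \frac{5}{4 Y}$ ($h{\left(Y \right)} = -5 + \frac{5 \frac{1}{Y}}{4} = -5 + \frac{5}{Y} \frac{1}{4} = -5 + \frac{5}{4 Y}$)
$Z{\left(x \right)} = - \frac{35}{8}$ ($Z{\left(x \right)} = -5 + \frac{5}{4 \cdot 2} = -5 + \frac{5}{4} \cdot \frac{1}{2} = -5 + \frac{5}{8} = - \frac{35}{8}$)
$C{\left(2 \right)} Z{\left(g \right)} = 2 \left(- \frac{35}{8}\right) = - \frac{35}{4}$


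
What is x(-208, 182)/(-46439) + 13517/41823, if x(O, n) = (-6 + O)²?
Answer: -1287610145/1942218297 ≈ -0.66296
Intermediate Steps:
x(-208, 182)/(-46439) + 13517/41823 = (-6 - 208)²/(-46439) + 13517/41823 = (-214)²*(-1/46439) + 13517*(1/41823) = 45796*(-1/46439) + 13517/41823 = -45796/46439 + 13517/41823 = -1287610145/1942218297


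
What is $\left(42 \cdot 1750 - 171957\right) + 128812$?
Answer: $30355$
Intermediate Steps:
$\left(42 \cdot 1750 - 171957\right) + 128812 = \left(73500 - 171957\right) + 128812 = -98457 + 128812 = 30355$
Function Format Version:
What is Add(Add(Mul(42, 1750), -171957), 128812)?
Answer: 30355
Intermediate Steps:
Add(Add(Mul(42, 1750), -171957), 128812) = Add(Add(73500, -171957), 128812) = Add(-98457, 128812) = 30355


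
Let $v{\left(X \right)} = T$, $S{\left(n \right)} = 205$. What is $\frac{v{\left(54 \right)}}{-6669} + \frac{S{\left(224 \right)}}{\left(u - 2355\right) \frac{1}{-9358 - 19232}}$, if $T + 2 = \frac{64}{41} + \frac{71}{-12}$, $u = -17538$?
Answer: $\frac{337380817123}{1145120652} \approx 294.62$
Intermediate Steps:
$T = - \frac{3127}{492}$ ($T = -2 + \left(\frac{64}{41} + \frac{71}{-12}\right) = -2 + \left(64 \cdot \frac{1}{41} + 71 \left(- \frac{1}{12}\right)\right) = -2 + \left(\frac{64}{41} - \frac{71}{12}\right) = -2 - \frac{2143}{492} = - \frac{3127}{492} \approx -6.3557$)
$v{\left(X \right)} = - \frac{3127}{492}$
$\frac{v{\left(54 \right)}}{-6669} + \frac{S{\left(224 \right)}}{\left(u - 2355\right) \frac{1}{-9358 - 19232}} = - \frac{3127}{492 \left(-6669\right)} + \frac{205}{\left(-17538 - 2355\right) \frac{1}{-9358 - 19232}} = \left(- \frac{3127}{492}\right) \left(- \frac{1}{6669}\right) + \frac{205}{\left(-19893\right) \frac{1}{-28590}} = \frac{3127}{3281148} + \frac{205}{\left(-19893\right) \left(- \frac{1}{28590}\right)} = \frac{3127}{3281148} + \frac{205}{\frac{6631}{9530}} = \frac{3127}{3281148} + 205 \cdot \frac{9530}{6631} = \frac{3127}{3281148} + \frac{1953650}{6631} = \frac{337380817123}{1145120652}$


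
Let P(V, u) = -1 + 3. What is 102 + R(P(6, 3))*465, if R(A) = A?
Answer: 1032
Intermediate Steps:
P(V, u) = 2
102 + R(P(6, 3))*465 = 102 + 2*465 = 102 + 930 = 1032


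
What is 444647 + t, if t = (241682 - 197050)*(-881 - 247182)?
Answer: -11071103169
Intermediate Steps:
t = -11071547816 (t = 44632*(-248063) = -11071547816)
444647 + t = 444647 - 11071547816 = -11071103169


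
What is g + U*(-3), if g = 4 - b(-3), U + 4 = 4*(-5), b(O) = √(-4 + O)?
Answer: 76 - I*√7 ≈ 76.0 - 2.6458*I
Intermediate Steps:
U = -24 (U = -4 + 4*(-5) = -4 - 20 = -24)
g = 4 - I*√7 (g = 4 - √(-4 - 3) = 4 - √(-7) = 4 - I*√7 ≈ 4.0 - 2.6458*I)
g + U*(-3) = (4 - I*√7) - 24*(-3) = (4 - I*√7) + 72 = 76 - I*√7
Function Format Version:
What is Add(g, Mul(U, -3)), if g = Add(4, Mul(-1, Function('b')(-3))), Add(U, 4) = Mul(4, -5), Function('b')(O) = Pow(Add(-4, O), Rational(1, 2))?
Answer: Add(76, Mul(-1, I, Pow(7, Rational(1, 2)))) ≈ Add(76.000, Mul(-2.6458, I))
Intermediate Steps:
U = -24 (U = Add(-4, Mul(4, -5)) = Add(-4, -20) = -24)
g = Add(4, Mul(-1, I, Pow(7, Rational(1, 2)))) (g = Add(4, Mul(-1, Pow(Add(-4, -3), Rational(1, 2)))) = Add(4, Mul(-1, Pow(-7, Rational(1, 2)))) = Add(4, Mul(-1, Mul(I, Pow(7, Rational(1, 2))))) = Add(4, Mul(-1, I, Pow(7, Rational(1, 2)))) ≈ Add(4.0000, Mul(-2.6458, I)))
Add(g, Mul(U, -3)) = Add(Add(4, Mul(-1, I, Pow(7, Rational(1, 2)))), Mul(-24, -3)) = Add(Add(4, Mul(-1, I, Pow(7, Rational(1, 2)))), 72) = Add(76, Mul(-1, I, Pow(7, Rational(1, 2))))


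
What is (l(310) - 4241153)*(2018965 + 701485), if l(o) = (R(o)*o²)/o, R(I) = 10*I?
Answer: -8923492228850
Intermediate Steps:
l(o) = 10*o² (l(o) = ((10*o)*o²)/o = (10*o³)/o = 10*o²)
(l(310) - 4241153)*(2018965 + 701485) = (10*310² - 4241153)*(2018965 + 701485) = (10*96100 - 4241153)*2720450 = (961000 - 4241153)*2720450 = -3280153*2720450 = -8923492228850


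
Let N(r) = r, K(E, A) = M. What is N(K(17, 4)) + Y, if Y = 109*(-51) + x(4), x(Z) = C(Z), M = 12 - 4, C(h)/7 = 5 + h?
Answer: -5488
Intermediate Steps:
C(h) = 35 + 7*h (C(h) = 7*(5 + h) = 35 + 7*h)
M = 8
K(E, A) = 8
x(Z) = 35 + 7*Z
Y = -5496 (Y = 109*(-51) + (35 + 7*4) = -5559 + (35 + 28) = -5559 + 63 = -5496)
N(K(17, 4)) + Y = 8 - 5496 = -5488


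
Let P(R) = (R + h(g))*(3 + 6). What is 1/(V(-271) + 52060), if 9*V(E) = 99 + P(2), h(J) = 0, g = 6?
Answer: 1/52073 ≈ 1.9204e-5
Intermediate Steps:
P(R) = 9*R (P(R) = (R + 0)*(3 + 6) = R*9 = 9*R)
V(E) = 13 (V(E) = (99 + 9*2)/9 = (99 + 18)/9 = (⅑)*117 = 13)
1/(V(-271) + 52060) = 1/(13 + 52060) = 1/52073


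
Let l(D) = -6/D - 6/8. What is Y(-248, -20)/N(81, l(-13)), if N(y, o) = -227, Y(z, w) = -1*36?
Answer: 36/227 ≈ 0.15859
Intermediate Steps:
Y(z, w) = -36
l(D) = -¾ - 6/D (l(D) = -6/D - 6*⅛ = -6/D - ¾ = -¾ - 6/D)
Y(-248, -20)/N(81, l(-13)) = -36/(-227) = -36*(-1/227) = 36/227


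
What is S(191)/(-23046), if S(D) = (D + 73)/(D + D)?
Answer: -22/733631 ≈ -2.9988e-5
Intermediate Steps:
S(D) = (73 + D)/(2*D) (S(D) = (73 + D)/((2*D)) = (73 + D)*(1/(2*D)) = (73 + D)/(2*D))
S(191)/(-23046) = ((½)*(73 + 191)/191)/(-23046) = ((½)*(1/191)*264)*(-1/23046) = (132/191)*(-1/23046) = -22/733631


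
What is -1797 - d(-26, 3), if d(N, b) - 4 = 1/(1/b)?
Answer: -1804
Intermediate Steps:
d(N, b) = 4 + b (d(N, b) = 4 + 1/(1/b) = 4 + b)
-1797 - d(-26, 3) = -1797 - (4 + 3) = -1797 - 1*7 = -1797 - 7 = -1804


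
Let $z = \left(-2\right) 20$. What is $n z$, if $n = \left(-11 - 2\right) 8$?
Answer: $4160$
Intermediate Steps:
$n = -104$ ($n = \left(-13\right) 8 = -104$)
$z = -40$
$n z = \left(-104\right) \left(-40\right) = 4160$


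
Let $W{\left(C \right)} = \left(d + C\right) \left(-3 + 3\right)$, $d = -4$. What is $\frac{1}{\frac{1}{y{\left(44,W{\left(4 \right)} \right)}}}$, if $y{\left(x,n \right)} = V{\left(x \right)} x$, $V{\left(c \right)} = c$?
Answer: $1936$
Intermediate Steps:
$W{\left(C \right)} = 0$ ($W{\left(C \right)} = \left(-4 + C\right) \left(-3 + 3\right) = \left(-4 + C\right) 0 = 0$)
$y{\left(x,n \right)} = x^{2}$ ($y{\left(x,n \right)} = x x = x^{2}$)
$\frac{1}{\frac{1}{y{\left(44,W{\left(4 \right)} \right)}}} = \frac{1}{\frac{1}{44^{2}}} = \frac{1}{\frac{1}{1936}} = 1936$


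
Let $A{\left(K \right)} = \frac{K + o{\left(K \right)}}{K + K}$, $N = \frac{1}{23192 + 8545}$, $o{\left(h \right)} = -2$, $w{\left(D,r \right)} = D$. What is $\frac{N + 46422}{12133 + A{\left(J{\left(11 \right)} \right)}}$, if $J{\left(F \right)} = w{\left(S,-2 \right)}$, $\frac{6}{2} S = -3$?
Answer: $\frac{2946590030}{770225253} \approx 3.8256$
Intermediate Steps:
$S = -1$ ($S = \frac{1}{3} \left(-3\right) = -1$)
$J{\left(F \right)} = -1$
$N = \frac{1}{31737} \approx 3.1509 \cdot 10^{-5}$
$A{\left(K \right)} = \frac{-2 + K}{2 K}$ ($A{\left(K \right)} = \frac{K - 2}{K + K} = \frac{-2 + K}{2 K}$)
$\frac{N + 46422}{12133 + A{\left(J{\left(11 \right)} \right)}} = \frac{\frac{1}{31737} + 46422}{12133 + \frac{-2 - 1}{2 \left(-1\right)}} = \frac{1473295015}{31737 \left(12133 + \frac{1}{2} \left(-1\right) \left(-3\right)\right)} = \frac{1473295015}{31737 \left(12133 + \frac{3}{2}\right)} = \frac{1473295015}{31737 \cdot \frac{24269}{2}} = \frac{1473295015}{31737} \cdot \frac{2}{24269} = \frac{2946590030}{770225253}$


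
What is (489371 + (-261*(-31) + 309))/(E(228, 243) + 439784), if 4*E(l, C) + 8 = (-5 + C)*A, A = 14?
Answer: 497771/440615 ≈ 1.1297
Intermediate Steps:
E(l, C) = -39/2 + 7*C/2 (E(l, C) = -2 + ((-5 + C)*14)/4 = -2 + (-70 + 14*C)/4 = -2 + (-35/2 + 7*C/2) = -39/2 + 7*C/2)
(489371 + (-261*(-31) + 309))/(E(228, 243) + 439784) = (489371 + (-261*(-31) + 309))/((-39/2 + (7/2)*243) + 439784) = (489371 + (8091 + 309))/((-39/2 + 1701/2) + 439784) = (489371 + 8400)/(831 + 439784) = 497771/440615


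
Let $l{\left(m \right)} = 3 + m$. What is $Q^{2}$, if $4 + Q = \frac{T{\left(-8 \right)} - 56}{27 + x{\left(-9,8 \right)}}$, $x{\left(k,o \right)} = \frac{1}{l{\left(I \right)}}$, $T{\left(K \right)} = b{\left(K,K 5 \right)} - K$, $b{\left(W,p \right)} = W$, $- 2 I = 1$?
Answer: $\frac{685584}{18769} \approx 36.527$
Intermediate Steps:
$I = - \frac{1}{2}$ ($I = \left(- \frac{1}{2}\right) 1 = - \frac{1}{2} \approx -0.5$)
$T{\left(K \right)} = 0$ ($T{\left(K \right)} = K - K = 0$)
$x{\left(k,o \right)} = \frac{2}{5}$ ($x{\left(k,o \right)} = \frac{1}{3 - \frac{1}{2}} = \frac{1}{\frac{5}{2}} = \frac{2}{5}$)
$Q = - \frac{828}{137}$ ($Q = -4 + \frac{0 - 56}{27 + \frac{2}{5}} = -4 - \frac{56}{\frac{137}{5}} = -4 - \frac{280}{137} = - \frac{828}{137} \approx -6.0438$)
$Q^{2} = \left(- \frac{828}{137}\right)^{2} = \frac{685584}{18769}$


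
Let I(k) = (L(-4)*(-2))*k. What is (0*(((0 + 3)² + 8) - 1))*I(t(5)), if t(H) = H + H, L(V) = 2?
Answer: 0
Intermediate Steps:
t(H) = 2*H
I(k) = -4*k (I(k) = (2*(-2))*k = -4*k)
(0*(((0 + 3)² + 8) - 1))*I(t(5)) = (0*(((0 + 3)² + 8) - 1))*(-8*5) = (0*((3² + 8) - 1))*(-4*10) = (0*((9 + 8) - 1))*(-40) = (0*(17 - 1))*(-40) = (0*16)*(-40) = 0*(-40) = 0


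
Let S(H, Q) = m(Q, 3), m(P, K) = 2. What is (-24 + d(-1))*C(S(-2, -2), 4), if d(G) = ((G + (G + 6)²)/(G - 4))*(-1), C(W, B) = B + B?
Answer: -768/5 ≈ -153.60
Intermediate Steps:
S(H, Q) = 2
C(W, B) = 2*B
d(G) = -(G + (6 + G)²)/(-4 + G) (d(G) = ((G + (6 + G)²)/(-4 + G))*(-1) = -(G + (6 + G)²)/(-4 + G))
(-24 + d(-1))*C(S(-2, -2), 4) = (-24 + (-1*(-1) - (6 - 1)²)/(-4 - 1))*(2*4) = (-24 + (1 - 1*5²)/(-5))*8 = (-24 - (1 - 1*25)/5)*8 = (-24 - (1 - 25)/5)*8 = (-24 - ⅕*(-24))*8 = (-24 + 24/5)*8 = -96/5*8 = -768/5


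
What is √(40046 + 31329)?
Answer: 5*√2855 ≈ 267.16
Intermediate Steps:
√(40046 + 31329) = √71375 = 5*√2855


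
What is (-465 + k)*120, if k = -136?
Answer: -72120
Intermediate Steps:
(-465 + k)*120 = (-465 - 136)*120 = -601*120 = -72120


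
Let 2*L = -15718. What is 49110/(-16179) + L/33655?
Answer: -593315937/181501415 ≈ -3.2689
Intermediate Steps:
L = -7859 (L = (½)*(-15718) = -7859)
49110/(-16179) + L/33655 = 49110/(-16179) - 7859/33655 = 49110*(-1/16179) - 7859*1/33655 = -16370/5393 - 7859/33655 = -593315937/181501415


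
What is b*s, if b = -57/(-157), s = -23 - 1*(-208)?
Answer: 10545/157 ≈ 67.166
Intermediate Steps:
s = 185 (s = -23 + 208 = 185)
b = 57/157 (b = -57*(-1/157) = 57/157 ≈ 0.36306)
b*s = (57/157)*185 = 10545/157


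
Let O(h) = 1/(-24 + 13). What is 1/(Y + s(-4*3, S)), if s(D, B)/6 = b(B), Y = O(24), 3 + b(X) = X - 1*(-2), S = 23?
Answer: 11/1451 ≈ 0.0075810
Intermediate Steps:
b(X) = -1 + X (b(X) = -3 + (X - 1*(-2)) = -3 + (X + 2) = -3 + (2 + X) = -1 + X)
O(h) = -1/11 (O(h) = 1/(-11) = -1/11)
Y = -1/11 ≈ -0.090909
s(D, B) = -6 + 6*B (s(D, B) = 6*(-1 + B) = -6 + 6*B)
1/(Y + s(-4*3, S)) = 1/(-1/11 + (-6 + 6*23)) = 1/(-1/11 + (-6 + 138)) = 1/(-1/11 + 132) = 1/(1451/11) = 11/1451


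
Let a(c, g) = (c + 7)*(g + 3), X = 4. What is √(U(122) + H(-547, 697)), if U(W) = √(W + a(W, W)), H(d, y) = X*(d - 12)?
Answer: √(-2236 + √16247) ≈ 45.919*I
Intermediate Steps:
H(d, y) = -48 + 4*d (H(d, y) = 4*(d - 12) = 4*(-12 + d) = -48 + 4*d)
a(c, g) = (3 + g)*(7 + c) (a(c, g) = (7 + c)*(3 + g) = (3 + g)*(7 + c))
U(W) = √(21 + W² + 11*W) (U(W) = √(W + (21 + 3*W + 7*W + W*W)) = √(W + (21 + 3*W + 7*W + W²)) = √(W + (21 + W² + 10*W)) = √(21 + W² + 11*W))
√(U(122) + H(-547, 697)) = √(√(21 + 122² + 11*122) + (-48 + 4*(-547))) = √(√(21 + 14884 + 1342) + (-48 - 2188)) = √(√16247 - 2236) = √(-2236 + √16247)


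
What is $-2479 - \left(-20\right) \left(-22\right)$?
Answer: $-2919$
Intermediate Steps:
$-2479 - \left(-20\right) \left(-22\right) = -2479 - 440 = -2919$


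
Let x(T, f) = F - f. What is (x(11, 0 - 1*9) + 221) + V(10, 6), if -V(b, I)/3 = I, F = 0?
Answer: 212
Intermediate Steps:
x(T, f) = -f (x(T, f) = 0 - f = -f)
V(b, I) = -3*I
(x(11, 0 - 1*9) + 221) + V(10, 6) = (-(0 - 1*9) + 221) - 3*6 = (-(0 - 9) + 221) - 18 = (-1*(-9) + 221) - 18 = (9 + 221) - 18 = 230 - 18 = 212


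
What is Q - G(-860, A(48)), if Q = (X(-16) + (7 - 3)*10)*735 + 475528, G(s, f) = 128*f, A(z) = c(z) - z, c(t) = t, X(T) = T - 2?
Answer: 491698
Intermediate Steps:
X(T) = -2 + T
A(z) = 0 (A(z) = z - z = 0)
Q = 491698 (Q = ((-2 - 16) + (7 - 3)*10)*735 + 475528 = (-18 + 4*10)*735 + 475528 = (-18 + 40)*735 + 475528 = 22*735 + 475528 = 16170 + 475528 = 491698)
Q - G(-860, A(48)) = 491698 - 128*0 = 491698 - 1*0 = 491698 + 0 = 491698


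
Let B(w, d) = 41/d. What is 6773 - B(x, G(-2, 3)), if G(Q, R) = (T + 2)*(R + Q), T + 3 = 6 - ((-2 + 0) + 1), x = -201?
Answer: 40597/6 ≈ 6766.2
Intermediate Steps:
T = 4 (T = -3 + (6 - ((-2 + 0) + 1)) = -3 + (6 - (-2 + 1)) = -3 + (6 - 1*(-1)) = -3 + (6 + 1) = -3 + 7 = 4)
G(Q, R) = 6*Q + 6*R (G(Q, R) = (4 + 2)*(R + Q) = 6*(Q + R) = 6*Q + 6*R)
6773 - B(x, G(-2, 3)) = 6773 - 41/(6*(-2) + 6*3) = 6773 - 41/(-12 + 18) = 6773 - 41/6 = 40597/6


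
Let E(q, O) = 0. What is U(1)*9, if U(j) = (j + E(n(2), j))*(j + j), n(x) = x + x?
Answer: 18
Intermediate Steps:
n(x) = 2*x
U(j) = 2*j**2 (U(j) = (j + 0)*(j + j) = j*(2*j) = 2*j**2)
U(1)*9 = (2*1**2)*9 = (2*1)*9 = 2*9 = 18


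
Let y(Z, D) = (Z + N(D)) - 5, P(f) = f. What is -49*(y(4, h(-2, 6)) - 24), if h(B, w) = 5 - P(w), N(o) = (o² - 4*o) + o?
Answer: 1029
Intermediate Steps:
N(o) = o² - 3*o
h(B, w) = 5 - w
y(Z, D) = -5 + Z + D*(-3 + D) (y(Z, D) = (Z + D*(-3 + D)) - 5 = -5 + Z + D*(-3 + D))
-49*(y(4, h(-2, 6)) - 24) = -49*((-5 + 4 + (5 - 1*6)*(-3 + (5 - 1*6))) - 24) = -49*((-5 + 4 + (5 - 6)*(-3 + (5 - 6))) - 24) = -49*((-5 + 4 - (-3 - 1)) - 24) = -49*((-5 + 4 - 1*(-4)) - 24) = -49*((-5 + 4 + 4) - 24) = -49*(3 - 24) = -49*(-21) = 1029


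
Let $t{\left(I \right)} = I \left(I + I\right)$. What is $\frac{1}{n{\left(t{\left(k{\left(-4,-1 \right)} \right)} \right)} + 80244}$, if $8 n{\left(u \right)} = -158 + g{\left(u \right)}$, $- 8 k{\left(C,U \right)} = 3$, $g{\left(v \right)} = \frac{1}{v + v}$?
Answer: $\frac{36}{2888081} \approx 1.2465 \cdot 10^{-5}$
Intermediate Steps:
$g{\left(v \right)} = \frac{1}{2 v}$
$k{\left(C,U \right)} = - \frac{3}{8}$ ($k{\left(C,U \right)} = \left(- \frac{1}{8}\right) 3 = - \frac{3}{8}$)
$t{\left(I \right)} = 2 I^{2}$ ($t{\left(I \right)} = I 2 I = 2 I^{2}$)
$n{\left(u \right)} = - \frac{79}{4} + \frac{1}{16 u}$ ($n{\left(u \right)} = \frac{-158 + \frac{1}{2 u}}{8} = - \frac{79}{4} + \frac{1}{16 u}$)
$\frac{1}{n{\left(t{\left(k{\left(-4,-1 \right)} \right)} \right)} + 80244} = \frac{1}{\frac{1 - 316 \cdot 2 \left(- \frac{3}{8}\right)^{2}}{16 \cdot 2 \left(- \frac{3}{8}\right)^{2}} + 80244} = \frac{1}{\frac{1 - 316 \cdot 2 \cdot \frac{9}{64}}{16 \cdot 2 \cdot \frac{9}{64}} + 80244} = \frac{1}{\frac{1 - \frac{711}{8}}{16 \cdot \frac{9}{32}} + 80244} = \frac{1}{\frac{1}{16} \cdot \frac{32}{9} \left(1 - \frac{711}{8}\right) + 80244} = \frac{1}{\frac{1}{16} \cdot \frac{32}{9} \left(- \frac{703}{8}\right) + 80244} = \frac{1}{- \frac{703}{36} + 80244} = \frac{1}{\frac{2888081}{36}} = \frac{36}{2888081}$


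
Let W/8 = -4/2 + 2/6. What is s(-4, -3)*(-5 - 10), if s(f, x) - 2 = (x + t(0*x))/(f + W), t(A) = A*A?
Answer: -1695/52 ≈ -32.596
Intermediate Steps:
t(A) = A²
W = -40/3 (W = 8*(-4/2 + 2/6) = 8*(-4*½ + 2*(⅙)) = 8*(-2 + ⅓) = 8*(-5/3) = -40/3 ≈ -13.333)
s(f, x) = 2 + x/(-40/3 + f) (s(f, x) = 2 + (x + (0*x)²)/(f - 40/3) = 2 + (x + 0²)/(-40/3 + f) = 2 + (x + 0)/(-40/3 + f) = 2 + x/(-40/3 + f))
s(-4, -3)*(-5 - 10) = ((-80 + 3*(-3) + 6*(-4))/(-40 + 3*(-4)))*(-5 - 10) = ((-80 - 9 - 24)/(-40 - 12))*(-15) = (-113/(-52))*(-15) = -1/52*(-113)*(-15) = (113/52)*(-15) = -1695/52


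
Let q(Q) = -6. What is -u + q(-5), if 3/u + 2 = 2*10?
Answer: -37/6 ≈ -6.1667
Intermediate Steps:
u = 1/6 (u = 3/(-2 + 2*10) = 3/(-2 + 20) = 3/18 = 3*(1/18) = 1/6 ≈ 0.16667)
-u + q(-5) = -1*1/6 - 6 = -1/6 - 6 = -37/6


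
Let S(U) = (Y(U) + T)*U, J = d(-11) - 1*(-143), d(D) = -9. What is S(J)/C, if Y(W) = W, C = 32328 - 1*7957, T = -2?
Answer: 17688/24371 ≈ 0.72578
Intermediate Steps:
C = 24371 (C = 32328 - 7957 = 24371)
J = 134 (J = -9 - 1*(-143) = -9 + 143 = 134)
S(U) = U*(-2 + U) (S(U) = (U - 2)*U = (-2 + U)*U = U*(-2 + U))
S(J)/C = (134*(-2 + 134))/24371 = (134*132)*(1/24371) = 17688*(1/24371) = 17688/24371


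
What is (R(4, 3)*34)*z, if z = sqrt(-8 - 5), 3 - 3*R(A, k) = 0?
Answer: 34*I*sqrt(13) ≈ 122.59*I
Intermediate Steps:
R(A, k) = 1 (R(A, k) = 1 - 1/3*0 = 1 + 0 = 1)
z = I*sqrt(13) (z = sqrt(-13) = I*sqrt(13) ≈ 3.6056*I)
(R(4, 3)*34)*z = (1*34)*(I*sqrt(13)) = 34*(I*sqrt(13)) = 34*I*sqrt(13)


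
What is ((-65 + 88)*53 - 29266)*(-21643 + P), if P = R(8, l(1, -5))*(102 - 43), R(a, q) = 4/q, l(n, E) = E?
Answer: 3041725197/5 ≈ 6.0835e+8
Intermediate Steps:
P = -236/5 (P = (4/(-5))*(102 - 43) = (4*(-1/5))*59 = -4/5*59 = -236/5 ≈ -47.200)
((-65 + 88)*53 - 29266)*(-21643 + P) = ((-65 + 88)*53 - 29266)*(-21643 - 236/5) = (23*53 - 29266)*(-108451/5) = (1219 - 29266)*(-108451/5) = -28047*(-108451/5) = 3041725197/5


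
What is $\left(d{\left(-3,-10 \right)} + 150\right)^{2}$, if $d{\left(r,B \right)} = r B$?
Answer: $32400$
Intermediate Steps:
$d{\left(r,B \right)} = B r$
$\left(d{\left(-3,-10 \right)} + 150\right)^{2} = \left(\left(-10\right) \left(-3\right) + 150\right)^{2} = \left(30 + 150\right)^{2} = 180^{2} = 32400$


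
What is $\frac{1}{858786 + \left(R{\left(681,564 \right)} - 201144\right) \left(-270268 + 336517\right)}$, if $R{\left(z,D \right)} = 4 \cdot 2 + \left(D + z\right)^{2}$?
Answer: $\frac{1}{89363406147} \approx 1.119 \cdot 10^{-11}$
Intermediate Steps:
$R{\left(z,D \right)} = 8 + \left(D + z\right)^{2}$
$\frac{1}{858786 + \left(R{\left(681,564 \right)} - 201144\right) \left(-270268 + 336517\right)} = \frac{1}{858786 + \left(\left(8 + \left(564 + 681\right)^{2}\right) - 201144\right) \left(-270268 + 336517\right)} = \frac{1}{858786 + \left(\left(8 + 1245^{2}\right) - 201144\right) 66249} = \frac{1}{858786 + \left(\left(8 + 1550025\right) - 201144\right) 66249} = \frac{1}{858786 + \left(1550033 - 201144\right) 66249} = \frac{1}{858786 + 1348889 \cdot 66249} = \frac{1}{858786 + 89362547361} = \frac{1}{89363406147}$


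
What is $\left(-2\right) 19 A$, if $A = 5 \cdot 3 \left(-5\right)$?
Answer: $2850$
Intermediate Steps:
$A = -75$ ($A = 15 \left(-5\right) = -75$)
$\left(-2\right) 19 A = \left(-2\right) 19 \left(-75\right) = \left(-38\right) \left(-75\right) = 2850$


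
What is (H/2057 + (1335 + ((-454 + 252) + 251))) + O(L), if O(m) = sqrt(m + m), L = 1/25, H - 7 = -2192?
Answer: 2844703/2057 + sqrt(2)/5 ≈ 1383.2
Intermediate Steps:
H = -2185 (H = 7 - 2192 = -2185)
L = 1/25 ≈ 0.040000
O(m) = sqrt(2)*sqrt(m) (O(m) = sqrt(2*m) = sqrt(2)*sqrt(m))
(H/2057 + (1335 + ((-454 + 252) + 251))) + O(L) = (-2185/2057 + (1335 + ((-454 + 252) + 251))) + sqrt(2)*sqrt(1/25) = (-2185*1/2057 + (1335 + (-202 + 251))) + sqrt(2)*(1/5) = (-2185/2057 + (1335 + 49)) + sqrt(2)/5 = (-2185/2057 + 1384) + sqrt(2)/5 = 2844703/2057 + sqrt(2)/5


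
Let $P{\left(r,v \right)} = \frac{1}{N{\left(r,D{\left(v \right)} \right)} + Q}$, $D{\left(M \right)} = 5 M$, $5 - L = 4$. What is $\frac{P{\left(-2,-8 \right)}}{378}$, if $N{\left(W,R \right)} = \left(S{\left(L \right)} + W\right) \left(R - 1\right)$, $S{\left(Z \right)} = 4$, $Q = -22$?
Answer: $- \frac{1}{39312} \approx -2.5438 \cdot 10^{-5}$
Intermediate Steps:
$L = 1$ ($L = 5 - 4 = 1$)
$N{\left(W,R \right)} = \left(-1 + R\right) \left(4 + W\right)$ ($N{\left(W,R \right)} = \left(4 + W\right) \left(R - 1\right) = \left(4 + W\right) \left(-1 + R\right) = \left(-1 + R\right) \left(4 + W\right)$)
$P{\left(r,v \right)} = \frac{1}{-26 - r + 20 v + 5 r v}$ ($P{\left(r,v \right)} = \frac{1}{\left(-4 - r + 4 \cdot 5 v + 5 v r\right) - 22} = \frac{1}{\left(-4 - r + 20 v + 5 r v\right) - 22} = \frac{1}{-26 - r + 20 v + 5 r v}$)
$\frac{P{\left(-2,-8 \right)}}{378} = \frac{1}{\left(-26 - -2 + 20 \left(-8\right) + 5 \left(-2\right) \left(-8\right)\right) 378} = \frac{1}{-26 + 2 - 160 + 80} \cdot \frac{1}{378} = \frac{1}{-104} \cdot \frac{1}{378} = \left(- \frac{1}{104}\right) \frac{1}{378} = - \frac{1}{39312}$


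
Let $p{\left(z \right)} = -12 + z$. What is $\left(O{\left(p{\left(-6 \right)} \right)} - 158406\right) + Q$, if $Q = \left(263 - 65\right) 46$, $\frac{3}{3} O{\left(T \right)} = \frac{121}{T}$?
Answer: $- \frac{2687485}{18} \approx -1.493 \cdot 10^{5}$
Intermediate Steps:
$O{\left(T \right)} = \frac{121}{T}$
$Q = 9108$ ($Q = 198 \cdot 46 = 9108$)
$\left(O{\left(p{\left(-6 \right)} \right)} - 158406\right) + Q = \left(\frac{121}{-12 - 6} - 158406\right) + 9108 = \left(\frac{121}{-18} - 158406\right) + 9108 = \left(121 \left(- \frac{1}{18}\right) - 158406\right) + 9108 = \left(- \frac{121}{18} - 158406\right) + 9108 = - \frac{2851429}{18} + 9108 = - \frac{2687485}{18}$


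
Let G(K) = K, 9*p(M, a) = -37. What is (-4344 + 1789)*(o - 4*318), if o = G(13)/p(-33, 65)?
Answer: 120547455/37 ≈ 3.2580e+6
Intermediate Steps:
p(M, a) = -37/9 (p(M, a) = (⅑)*(-37) = -37/9)
o = -117/37 (o = 13/(-37/9) = 13*(-9/37) = -117/37 ≈ -3.1622)
(-4344 + 1789)*(o - 4*318) = (-4344 + 1789)*(-117/37 - 4*318) = -2555*(-117/37 - 1272) = -2555*(-47181/37) = 120547455/37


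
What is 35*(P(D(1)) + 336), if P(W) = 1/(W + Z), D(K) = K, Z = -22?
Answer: 35275/3 ≈ 11758.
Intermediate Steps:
P(W) = 1/(-22 + W) (P(W) = 1/(W - 22) = 1/(-22 + W))
35*(P(D(1)) + 336) = 35*(1/(-22 + 1) + 336) = 35*(1/(-21) + 336) = 35*(-1/21 + 336) = 35*(7055/21) = 35275/3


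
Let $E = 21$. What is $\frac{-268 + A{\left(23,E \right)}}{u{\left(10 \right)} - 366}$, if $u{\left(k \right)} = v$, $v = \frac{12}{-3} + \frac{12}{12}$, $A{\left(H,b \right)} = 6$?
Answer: $\frac{262}{369} \approx 0.71003$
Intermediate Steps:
$v = -3$ ($v = 12 \left(- \frac{1}{3}\right) + 12 \cdot \frac{1}{12} = -4 + 1 = -3$)
$u{\left(k \right)} = -3$
$\frac{-268 + A{\left(23,E \right)}}{u{\left(10 \right)} - 366} = \frac{-268 + 6}{-3 - 366} = - \frac{262}{-369} = \left(-262\right) \left(- \frac{1}{369}\right) = \frac{262}{369}$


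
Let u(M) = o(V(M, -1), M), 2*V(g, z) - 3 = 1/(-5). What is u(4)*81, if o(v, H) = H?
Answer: 324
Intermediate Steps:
V(g, z) = 7/5 (V(g, z) = 3/2 + (½)/(-5) = 3/2 + (½)*(-⅕) = 3/2 - ⅒ = 7/5)
u(M) = M
u(4)*81 = 4*81 = 324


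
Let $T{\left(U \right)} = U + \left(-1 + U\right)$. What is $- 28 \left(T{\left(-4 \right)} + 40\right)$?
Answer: $-868$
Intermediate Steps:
$T{\left(U \right)} = -1 + 2 U$
$- 28 \left(T{\left(-4 \right)} + 40\right) = - 28 \left(\left(-1 + 2 \left(-4\right)\right) + 40\right) = - 28 \left(\left(-1 - 8\right) + 40\right) = - 28 \left(-9 + 40\right) = \left(-28\right) 31 = -868$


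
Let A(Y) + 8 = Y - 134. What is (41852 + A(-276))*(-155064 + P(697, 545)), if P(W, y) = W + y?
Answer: -6373460748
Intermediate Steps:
A(Y) = -142 + Y (A(Y) = -8 + (Y - 134) = -8 + (-134 + Y) = -142 + Y)
(41852 + A(-276))*(-155064 + P(697, 545)) = (41852 + (-142 - 276))*(-155064 + (697 + 545)) = (41852 - 418)*(-155064 + 1242) = 41434*(-153822) = -6373460748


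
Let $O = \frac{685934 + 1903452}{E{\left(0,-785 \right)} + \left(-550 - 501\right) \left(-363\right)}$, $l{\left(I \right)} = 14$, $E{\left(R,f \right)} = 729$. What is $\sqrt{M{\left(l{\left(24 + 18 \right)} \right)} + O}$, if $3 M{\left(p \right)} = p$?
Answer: $\frac{11 \sqrt{3453747591}}{191121} \approx 3.3824$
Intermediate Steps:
$M{\left(p \right)} = \frac{p}{3}$
$O = \frac{1294693}{191121}$ ($O = \frac{685934 + 1903452}{729 + \left(-550 - 501\right) \left(-363\right)} = \frac{2589386}{729 - -381513} = \frac{2589386}{729 + 381513} = \frac{2589386}{382242} = 2589386 \cdot \frac{1}{382242} = \frac{1294693}{191121} \approx 6.7742$)
$\sqrt{M{\left(l{\left(24 + 18 \right)} \right)} + O} = \sqrt{\frac{1}{3} \cdot 14 + \frac{1294693}{191121}} = \sqrt{\frac{14}{3} + \frac{1294693}{191121}} = \sqrt{\frac{2186591}{191121}} = \frac{11 \sqrt{3453747591}}{191121}$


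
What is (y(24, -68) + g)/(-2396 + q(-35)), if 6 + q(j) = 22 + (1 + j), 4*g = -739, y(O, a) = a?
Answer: 1011/9656 ≈ 0.10470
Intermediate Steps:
g = -739/4 (g = (1/4)*(-739) = -739/4 ≈ -184.75)
q(j) = 17 + j (q(j) = -6 + (22 + (1 + j)) = -6 + (23 + j) = 17 + j)
(y(24, -68) + g)/(-2396 + q(-35)) = (-68 - 739/4)/(-2396 + (17 - 35)) = -1011/(4*(-2396 - 18)) = -1011/4/(-2414) = -1011/4*(-1/2414) = 1011/9656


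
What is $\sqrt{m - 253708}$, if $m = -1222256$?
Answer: $6 i \sqrt{40999} \approx 1214.9 i$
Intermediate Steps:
$\sqrt{m - 253708} = \sqrt{-1222256 - 253708} = \sqrt{-1475964} = 6 i \sqrt{40999}$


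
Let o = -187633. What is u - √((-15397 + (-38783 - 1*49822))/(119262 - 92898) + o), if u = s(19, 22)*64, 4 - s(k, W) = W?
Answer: -1152 - I*√192927556146/1014 ≈ -1152.0 - 433.17*I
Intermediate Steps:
s(k, W) = 4 - W
u = -1152 (u = (4 - 1*22)*64 = (4 - 22)*64 = -18*64 = -1152)
u - √((-15397 + (-38783 - 1*49822))/(119262 - 92898) + o) = -1152 - √((-15397 + (-38783 - 1*49822))/(119262 - 92898) - 187633) = -1152 - √((-15397 + (-38783 - 49822))/26364 - 187633) = -1152 - √((-15397 - 88605)*(1/26364) - 187633) = -1152 - √(-104002*1/26364 - 187633) = -1152 - √(-52001/13182 - 187633) = -1152 - √(-2473430207/13182) = -1152 - I*√192927556146/1014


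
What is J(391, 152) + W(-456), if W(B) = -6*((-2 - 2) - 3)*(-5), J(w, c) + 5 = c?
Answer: -63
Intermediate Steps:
J(w, c) = -5 + c
W(B) = -210 (W(B) = -6*(-4 - 3)*(-5) = -6*(-7)*(-5) = 42*(-5) = -210)
J(391, 152) + W(-456) = (-5 + 152) - 210 = 147 - 210 = -63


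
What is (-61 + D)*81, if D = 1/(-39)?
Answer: -64260/13 ≈ -4943.1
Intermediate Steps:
D = -1/39 ≈ -0.025641
(-61 + D)*81 = (-61 - 1/39)*81 = -2380/39*81 = -64260/13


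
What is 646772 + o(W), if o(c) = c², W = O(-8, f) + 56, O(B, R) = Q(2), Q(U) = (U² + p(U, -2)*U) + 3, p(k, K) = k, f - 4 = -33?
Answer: 651261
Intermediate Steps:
f = -29 (f = 4 - 33 = -29)
Q(U) = 3 + 2*U² (Q(U) = (U² + U*U) + 3 = (U² + U²) + 3 = 2*U² + 3 = 3 + 2*U²)
O(B, R) = 11 (O(B, R) = 3 + 2*2² = 3 + 2*4 = 3 + 8 = 11)
W = 67 (W = 11 + 56 = 67)
646772 + o(W) = 646772 + 67² = 646772 + 4489 = 651261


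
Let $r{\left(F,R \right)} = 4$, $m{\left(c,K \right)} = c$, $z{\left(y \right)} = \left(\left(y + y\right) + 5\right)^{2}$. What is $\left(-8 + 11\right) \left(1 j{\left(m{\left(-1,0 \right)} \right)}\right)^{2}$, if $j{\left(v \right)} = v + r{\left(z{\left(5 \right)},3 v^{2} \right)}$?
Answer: $27$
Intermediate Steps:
$z{\left(y \right)} = \left(5 + 2 y\right)^{2}$ ($z{\left(y \right)} = \left(2 y + 5\right)^{2} = \left(5 + 2 y\right)^{2}$)
$j{\left(v \right)} = 4 + v$ ($j{\left(v \right)} = v + 4 = 4 + v$)
$\left(-8 + 11\right) \left(1 j{\left(m{\left(-1,0 \right)} \right)}\right)^{2} = \left(-8 + 11\right) \left(1 \left(4 - 1\right)\right)^{2} = 3 \left(1 \cdot 3\right)^{2} = 3 \cdot 3^{2} = 3 \cdot 9 = 27$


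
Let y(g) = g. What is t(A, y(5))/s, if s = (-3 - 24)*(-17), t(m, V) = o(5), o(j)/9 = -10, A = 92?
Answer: -10/51 ≈ -0.19608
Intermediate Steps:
o(j) = -90 (o(j) = 9*(-10) = -90)
t(m, V) = -90
s = 459 (s = -27*(-17) = 459)
t(A, y(5))/s = -90/459 = -90*1/459 = -10/51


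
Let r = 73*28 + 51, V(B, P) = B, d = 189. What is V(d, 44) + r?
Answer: 2284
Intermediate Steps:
r = 2095 (r = 2044 + 51 = 2095)
V(d, 44) + r = 189 + 2095 = 2284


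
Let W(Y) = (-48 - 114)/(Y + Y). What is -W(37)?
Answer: 81/37 ≈ 2.1892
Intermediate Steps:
W(Y) = -81/Y (W(Y) = -162*1/(2*Y) = -81/Y)
-W(37) = -(-81)/37 = -1*(-81/37) = 81/37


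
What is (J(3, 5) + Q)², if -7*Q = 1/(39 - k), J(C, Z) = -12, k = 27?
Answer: 1018081/7056 ≈ 144.29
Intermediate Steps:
Q = -1/84 (Q = -1/(7*(39 - 1*27)) = -1/(7*(39 - 27)) = -⅐/12 = -⅐*1/12 = -1/84 ≈ -0.011905)
(J(3, 5) + Q)² = (-12 - 1/84)² = (-1009/84)² = 1018081/7056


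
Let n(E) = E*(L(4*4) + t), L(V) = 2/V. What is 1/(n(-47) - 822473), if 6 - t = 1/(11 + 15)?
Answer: -104/85566943 ≈ -1.2154e-6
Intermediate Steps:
t = 155/26 (t = 6 - 1/(11 + 15) = 6 - 1/26 = 155/26 ≈ 5.9615)
n(E) = 633*E/104 (n(E) = E*(2/((4*4)) + 155/26) = E*(2/16 + 155/26) = E*(2*(1/16) + 155/26) = E*(1/8 + 155/26) = E*(633/104) = 633*E/104)
1/(n(-47) - 822473) = 1/((633/104)*(-47) - 822473) = 1/(-29751/104 - 822473) = 1/(-85566943/104) = -104/85566943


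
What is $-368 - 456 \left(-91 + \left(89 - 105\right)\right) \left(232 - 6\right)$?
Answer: $11026624$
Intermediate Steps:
$-368 - 456 \left(-91 + \left(89 - 105\right)\right) \left(232 - 6\right) = -368 - 456 \left(-91 + \left(89 - 105\right)\right) 226 = -368 - 456 \left(-91 - 16\right) 226 = -368 - 456 \left(\left(-107\right) 226\right) = -368 - -11026992 = -368 + 11026992 = 11026624$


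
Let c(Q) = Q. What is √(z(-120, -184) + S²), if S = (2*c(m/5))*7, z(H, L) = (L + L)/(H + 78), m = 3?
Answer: 2*√218631/105 ≈ 8.9063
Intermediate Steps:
z(H, L) = 2*L/(78 + H) (z(H, L) = (2*L)/(78 + H) = 2*L/(78 + H))
S = 42/5 (S = (2*(3/5))*7 = (2*(3*(⅕)))*7 = (2*(⅗))*7 = (6/5)*7 = 42/5 ≈ 8.4000)
√(z(-120, -184) + S²) = √(2*(-184)/(78 - 120) + (42/5)²) = √(2*(-184)/(-42) + 1764/25) = √(2*(-184)*(-1/42) + 1764/25) = √(184/21 + 1764/25) = √(41644/525) = 2*√218631/105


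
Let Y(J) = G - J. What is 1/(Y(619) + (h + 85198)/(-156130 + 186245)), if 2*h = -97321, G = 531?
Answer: -12046/1045433 ≈ -0.011523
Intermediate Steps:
h = -97321/2 (h = (1/2)*(-97321) = -97321/2 ≈ -48661.)
Y(J) = 531 - J
1/(Y(619) + (h + 85198)/(-156130 + 186245)) = 1/((531 - 1*619) + (-97321/2 + 85198)/(-156130 + 186245)) = 1/((531 - 619) + (73075/2)/30115) = 1/(-88 + (73075/2)*(1/30115)) = 1/(-88 + 14615/12046) = 1/(-1045433/12046) = -12046/1045433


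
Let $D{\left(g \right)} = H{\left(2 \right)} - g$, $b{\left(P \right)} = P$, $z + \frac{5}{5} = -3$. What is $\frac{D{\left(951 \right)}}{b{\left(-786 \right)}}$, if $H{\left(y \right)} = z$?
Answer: $\frac{955}{786} \approx 1.215$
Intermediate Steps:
$z = -4$ ($z = -1 - 3 = -4$)
$H{\left(y \right)} = -4$
$D{\left(g \right)} = -4 - g$
$\frac{D{\left(951 \right)}}{b{\left(-786 \right)}} = \frac{-4 - 951}{-786} = \left(-4 - 951\right) \left(- \frac{1}{786}\right) = \left(-955\right) \left(- \frac{1}{786}\right) = \frac{955}{786}$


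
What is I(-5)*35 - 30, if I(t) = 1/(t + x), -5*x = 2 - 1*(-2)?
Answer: -1045/29 ≈ -36.034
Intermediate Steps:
x = -⅘ (x = -(2 - 1*(-2))/5 = -(2 + 2)/5 = -⅕*4 = -⅘ ≈ -0.80000)
I(t) = 1/(-⅘ + t) (I(t) = 1/(t - ⅘) = 1/(-⅘ + t))
I(-5)*35 - 30 = (5/(-4 + 5*(-5)))*35 - 30 = (5/(-4 - 25))*35 - 30 = (5/(-29))*35 - 30 = (5*(-1/29))*35 - 30 = -5/29*35 - 30 = -175/29 - 30 = -1045/29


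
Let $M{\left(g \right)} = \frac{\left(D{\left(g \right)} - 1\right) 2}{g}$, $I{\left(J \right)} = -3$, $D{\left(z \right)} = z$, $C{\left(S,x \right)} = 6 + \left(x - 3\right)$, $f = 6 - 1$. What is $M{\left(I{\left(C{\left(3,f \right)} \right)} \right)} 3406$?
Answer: $\frac{27248}{3} \approx 9082.7$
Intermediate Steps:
$f = 5$ ($f = 6 - 1 = 5$)
$C{\left(S,x \right)} = 3 + x$ ($C{\left(S,x \right)} = 6 + \left(-3 + x\right) = 3 + x$)
$M{\left(g \right)} = \frac{-2 + 2 g}{g}$ ($M{\left(g \right)} = \frac{\left(g - 1\right) 2}{g} = \frac{\left(-1 + g\right) 2}{g} = \frac{-2 + 2 g}{g}$)
$M{\left(I{\left(C{\left(3,f \right)} \right)} \right)} 3406 = \left(2 - \frac{2}{-3}\right) 3406 = \left(2 - - \frac{2}{3}\right) 3406 = \left(2 + \frac{2}{3}\right) 3406 = \frac{8}{3} \cdot 3406 = \frac{27248}{3}$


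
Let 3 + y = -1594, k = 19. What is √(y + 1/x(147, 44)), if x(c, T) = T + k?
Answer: I*√704270/21 ≈ 39.962*I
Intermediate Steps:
y = -1597 (y = -3 - 1594 = -1597)
x(c, T) = 19 + T (x(c, T) = T + 19 = 19 + T)
√(y + 1/x(147, 44)) = √(-1597 + 1/(19 + 44)) = √(-1597 + 1/63) = √(-100610/63) = I*√704270/21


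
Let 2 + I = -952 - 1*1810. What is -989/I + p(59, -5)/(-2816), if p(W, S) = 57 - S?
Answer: 326707/972928 ≈ 0.33580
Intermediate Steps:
I = -2764 (I = -2 + (-952 - 1*1810) = -2 + (-952 - 1810) = -2 - 2762 = -2764)
-989/I + p(59, -5)/(-2816) = -989/(-2764) + (57 - 1*(-5))/(-2816) = -989*(-1/2764) + (57 + 5)*(-1/2816) = 989/2764 + 62*(-1/2816) = 989/2764 - 31/1408 = 326707/972928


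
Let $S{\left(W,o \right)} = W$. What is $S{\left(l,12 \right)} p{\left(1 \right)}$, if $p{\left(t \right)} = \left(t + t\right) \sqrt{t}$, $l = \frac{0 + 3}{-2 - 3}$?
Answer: $- \frac{6}{5} \approx -1.2$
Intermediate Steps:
$l = - \frac{3}{5}$ ($l = \frac{3}{-5} = 3 \left(- \frac{1}{5}\right) = - \frac{3}{5} \approx -0.6$)
$p{\left(t \right)} = 2 t^{\frac{3}{2}}$ ($p{\left(t \right)} = 2 t \sqrt{t} = 2 t^{\frac{3}{2}}$)
$S{\left(l,12 \right)} p{\left(1 \right)} = - \frac{3 \cdot 2 \cdot 1^{\frac{3}{2}}}{5} = - \frac{3 \cdot 2 \cdot 1}{5} = \left(- \frac{3}{5}\right) 2 = - \frac{6}{5}$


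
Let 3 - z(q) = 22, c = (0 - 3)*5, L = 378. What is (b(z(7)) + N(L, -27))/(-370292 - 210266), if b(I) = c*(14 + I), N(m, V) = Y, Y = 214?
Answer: -289/580558 ≈ -0.00049780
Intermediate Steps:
c = -15 (c = -3*5 = -15)
N(m, V) = 214
z(q) = -19 (z(q) = 3 - 1*22 = 3 - 22 = -19)
b(I) = -210 - 15*I (b(I) = -15*(14 + I) = -210 - 15*I)
(b(z(7)) + N(L, -27))/(-370292 - 210266) = ((-210 - 15*(-19)) + 214)/(-370292 - 210266) = ((-210 + 285) + 214)/(-580558) = (75 + 214)*(-1/580558) = 289*(-1/580558) = -289/580558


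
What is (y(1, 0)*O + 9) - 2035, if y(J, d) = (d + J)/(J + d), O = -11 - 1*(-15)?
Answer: -2022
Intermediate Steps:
O = 4 (O = -11 + 15 = 4)
y(J, d) = 1 (y(J, d) = (J + d)/(J + d) = 1)
(y(1, 0)*O + 9) - 2035 = (1*4 + 9) - 2035 = (4 + 9) - 2035 = 13 - 2035 = -2022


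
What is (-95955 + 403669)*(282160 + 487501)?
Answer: 236835464954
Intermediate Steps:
(-95955 + 403669)*(282160 + 487501) = 307714*769661 = 236835464954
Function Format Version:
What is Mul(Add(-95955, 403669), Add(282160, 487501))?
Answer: 236835464954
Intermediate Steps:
Mul(Add(-95955, 403669), Add(282160, 487501)) = Mul(307714, 769661) = 236835464954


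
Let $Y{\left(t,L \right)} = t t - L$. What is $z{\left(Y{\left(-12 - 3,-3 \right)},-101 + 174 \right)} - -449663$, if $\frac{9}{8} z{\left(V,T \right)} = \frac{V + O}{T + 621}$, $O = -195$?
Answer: $\frac{468099227}{1041} \approx 4.4966 \cdot 10^{5}$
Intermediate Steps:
$Y{\left(t,L \right)} = t^{2} - L$
$z{\left(V,T \right)} = \frac{8 \left(-195 + V\right)}{9 \left(621 + T\right)}$ ($z{\left(V,T \right)} = \frac{8 \frac{V - 195}{T + 621}}{9} = \frac{8 \frac{-195 + V}{621 + T}}{9} = \frac{8 \left(-195 + V\right)}{9 \left(621 + T\right)}$)
$z{\left(Y{\left(-12 - 3,-3 \right)},-101 + 174 \right)} - -449663 = \frac{8 \left(-195 - \left(-3 - \left(-12 - 3\right)^{2}\right)\right)}{9 \left(621 + \left(-101 + 174\right)\right)} - -449663 = \frac{8 \left(-195 + \left(\left(-12 - 3\right)^{2} + 3\right)\right)}{9 \left(621 + 73\right)} + 449663 = \frac{8 \left(-195 + \left(\left(-15\right)^{2} + 3\right)\right)}{9 \cdot 694} + 449663 = \frac{8}{9} \cdot \frac{1}{694} \left(-195 + \left(225 + 3\right)\right) + 449663 = \frac{8}{9} \cdot \frac{1}{694} \left(-195 + 228\right) + 449663 = \frac{8}{9} \cdot \frac{1}{694} \cdot 33 + 449663 = \frac{44}{1041} + 449663 = \frac{468099227}{1041}$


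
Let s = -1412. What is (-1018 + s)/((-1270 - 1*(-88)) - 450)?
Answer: 405/272 ≈ 1.4890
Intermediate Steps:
(-1018 + s)/((-1270 - 1*(-88)) - 450) = (-1018 - 1412)/((-1270 - 1*(-88)) - 450) = -2430/((-1270 + 88) - 450) = -2430/(-1182 - 450) = -2430/(-1632) = -2430*(-1/1632) = 405/272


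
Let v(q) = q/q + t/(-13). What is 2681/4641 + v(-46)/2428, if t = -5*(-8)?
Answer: 928547/1609764 ≈ 0.57682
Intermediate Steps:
t = 40
v(q) = -27/13 (v(q) = q/q + 40/(-13) = 1 + 40*(-1/13) = 1 - 40/13 = -27/13)
2681/4641 + v(-46)/2428 = 2681/4641 - 27/13/2428 = 2681*(1/4641) - 27/13*1/2428 = 383/663 - 27/31564 = 928547/1609764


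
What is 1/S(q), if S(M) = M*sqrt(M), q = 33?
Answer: sqrt(33)/1089 ≈ 0.0052751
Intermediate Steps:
S(M) = M**(3/2)
1/S(q) = 1/(33**(3/2)) = 1/(33*sqrt(33)) = sqrt(33)/1089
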